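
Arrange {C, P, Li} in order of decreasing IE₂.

IE_2 is the cost of taking one more electron from the +1 cation: C⁺ still has 3 valence electrons; P⁺ still has 4 valence electrons; Li⁺ is the bare [He] core.
Breaking into a closed-shell core is much more expensive than removing a leftover valence electron — Li has the largest IE_2 here.
Valence configurations: C⁺ [He]2s²2p¹, P⁺ [Ne]3s²3p².
Approximate IE_2 values (kJ/mol): C 2353, P 1907, Li 7298.
Putting it together, IE_2: P < C < Li.

Li > C > P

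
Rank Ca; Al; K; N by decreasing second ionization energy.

K > N > Al > Ca

Consider each +1 ion: Ca⁺ still has 1 valence electron; Al⁺ still has 2 valence electrons; K⁺ is the bare [Ar] core; N⁺ still has 4 valence electrons.
Core electrons are held far more tightly than valence electrons, so K tops the IE_2 order.
Valence configurations: Ca⁺ [Ar]4s¹, Al⁺ [Ne]3s², N⁺ [He]2s²2p².
Approximate IE_2 values (kJ/mol): Ca 1145, Al 1817, K 3052, N 2856.
Overall IE_2 order: Ca < Al < N < K.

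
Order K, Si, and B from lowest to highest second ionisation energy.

IE_2 is the cost of taking one more electron from the +1 cation: K⁺ is the bare [Ar] core; Si⁺ still has 3 valence electrons; B⁺ still has 2 valence electrons.
Breaking into a closed-shell core is much more expensive than removing a leftover valence electron — K has the largest IE_2 here.
Valence configurations: Si⁺ [Ne]3s²3p¹, B⁺ [He]2s².
Tabulated IE_2 (kJ/mol): K 3052, Si 1577, B 2427.
So the second ionization energies run Si < B < K.

Si < B < K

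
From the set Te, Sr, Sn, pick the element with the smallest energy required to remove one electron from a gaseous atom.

Sr is in period 5, group 2; Sn is in period 5, group 14; Te is in period 5, group 16.
IE₁ increases left→right with effective nuclear charge and decreases top→bottom as the valence shell moves farther out.
All lie in period 5, so first ionization energy increases left to right.
The smallest energy required to remove one electron from a gaseous atom among these belongs to Sr.

Sr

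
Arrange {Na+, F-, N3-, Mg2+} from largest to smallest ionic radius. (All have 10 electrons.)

All of these have 10 electrons, so size is governed by nuclear charge alone: the more protons, the stronger the pull on the same electron cloud, and the smaller the ion.
Nuclear charges: Mg2+ (Z=12), Na+ (Z=11), F- (Z=9), N3- (Z=7).
Largest to smallest: N3- > F- > Na+ > Mg2+.

N3- > F- > Na+ > Mg2+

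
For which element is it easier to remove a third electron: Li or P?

P

IE_3 is the cost of taking one more electron from the +2 cation: Li²⁺ is already 1 electron into the core; P²⁺ still has 3 valence electrons.
Pulling an electron out of a noble-gas core costs far more than removing a remaining valence electron, so Li sits at the high end of IE_3.
Approximate IE_3 values (kJ/mol): Li 11815, P 2914.
Overall IE_3 order: P < Li.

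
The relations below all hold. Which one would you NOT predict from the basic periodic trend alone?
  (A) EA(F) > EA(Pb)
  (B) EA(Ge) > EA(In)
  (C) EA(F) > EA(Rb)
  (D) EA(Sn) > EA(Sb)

The general trend: electron affinity increases across a period and decreases down a group.
(A) F (period 2, group 17) vs Pb (period 6, group 14): the stated order agrees with the simple trend.
(B) Ge (period 4, group 14) vs In (period 5, group 13): the stated order agrees with the simple trend.
(C) F (period 2, group 17) vs Rb (period 5, group 1): the stated order agrees with the simple trend.
(D) Sn (period 5, group 14) vs Sb (period 5, group 15): the stated order contradicts the simple trend.
The exception is (D): adding an electron to Sb's half-filled 5p³ is unfavourable, so Sn has the more exothermic EA.

(D)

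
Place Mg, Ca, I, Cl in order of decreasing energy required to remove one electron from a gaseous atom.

Cl, I, Mg, Ca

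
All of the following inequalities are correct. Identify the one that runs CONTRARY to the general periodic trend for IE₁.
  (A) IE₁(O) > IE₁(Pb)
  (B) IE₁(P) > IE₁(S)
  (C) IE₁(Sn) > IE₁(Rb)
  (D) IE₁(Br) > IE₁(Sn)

(B)

The general trend: IE₁ increases across a period and decreases down a group.
(A) O (period 2, group 16) vs Pb (period 6, group 14): the stated order agrees with the simple trend.
(B) P (period 3, group 15) vs S (period 3, group 16): the stated order contradicts the simple trend.
(C) Sn (period 5, group 14) vs Rb (period 5, group 1): the stated order agrees with the simple trend.
(D) Br (period 4, group 17) vs Sn (period 5, group 14): the stated order agrees with the simple trend.
The exception is (B): S (3p⁴) ionizes more easily than half-filled P (3p³) because the paired 3p electron in S is pushed out by e⁻–e⁻ repulsion.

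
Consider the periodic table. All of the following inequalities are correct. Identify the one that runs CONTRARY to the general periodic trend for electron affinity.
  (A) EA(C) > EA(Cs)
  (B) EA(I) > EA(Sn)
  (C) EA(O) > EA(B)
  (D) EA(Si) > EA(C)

(D)

The general trend: electron affinity increases across a period and decreases down a group.
(A) C (period 2, group 14) vs Cs (period 6, group 1): the stated order agrees with the simple trend.
(B) I (period 5, group 17) vs Sn (period 5, group 14): the stated order agrees with the simple trend.
(C) O (period 2, group 16) vs B (period 2, group 13): the stated order agrees with the simple trend.
(D) Si (period 3, group 14) vs C (period 2, group 14): the stated order contradicts the simple trend.
The exception is (D): Si's larger, more diffuse 3p orbitals accept an added electron slightly more readily than C's compact 2p.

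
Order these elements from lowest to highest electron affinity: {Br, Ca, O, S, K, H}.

Ca, K, H, O, S, Br

H is in period 1, group 1; O is in period 2, group 16; S is in period 3, group 16; K is in period 4, group 1; Ca is in period 4, group 2; Br is in period 4, group 17.
EA tends to increase across a period and decrease down a group, though the pattern is less regular than for IE or radius.
Neither a single period nor a single group — weigh both effects.
K > Ca: this pair runs against the simple trend — see the exception note.
H > K: they share group 1; the group trend gives H the larger value.
O > H: period and group pull opposite ways; the across-period shift dominates (141 vs 73 kJ/mol).
S > O: this pair runs against the simple trend — see the exception note.
Br > S: the two effects oppose for this pair; the across-period effect wins (325 vs 200 kJ/mol).
Note the exception: K has a higher electron affinity than Ca, contrary to the simple trend — adding an electron to Ca (ns²) has to open a new, higher-energy np subshell, which is unfavourable.
Note the exception: S has a higher electron affinity than O, contrary to the simple trend — the compact 2p subshell of O repels the added electron more than S's larger 3p does.
Tabulated electron affinity (kJ/mol): H 73, O 141, S 200, K 48, Ca 2, Br 325.
So from lowest to highest: Ca < K < H < O < S < Br.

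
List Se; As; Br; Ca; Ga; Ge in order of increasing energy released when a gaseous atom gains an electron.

Ca is in period 4, group 2; Ga is in period 4, group 13; Ge is in period 4, group 14; As is in period 4, group 15; Se is in period 4, group 16; Br is in period 4, group 17.
Electron affinity generally becomes more exothermic across a period toward the halogens and less exothermic down a group.
All lie in period 4; the across-period trend (electron affinity increases left to right) applies, with the exception below.
Note the exception: Ge has a higher electron affinity than As, contrary to the simple trend — adding an electron to As's half-filled 4p³ is unfavourable, so Ge (4p²) has the more exothermic EA.
For reference (kJ/mol): Ca 2, Ga 29, Ge 119, As 78, Se 195, Br 325.
So from lowest to highest: Ca < Ga < As < Ge < Se < Br.

Ca, Ga, As, Ge, Se, Br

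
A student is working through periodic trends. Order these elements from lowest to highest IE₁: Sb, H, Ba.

H is in period 1, group 1; Sb is in period 5, group 15; Ba is in period 6, group 2.
IE₁ increases left→right with effective nuclear charge and decreases top→bottom as the valence shell moves farther out.
Neither a single period nor a single group — weigh both effects.
Sb > Ba: relative to Ba, both the across-period and down-group shifts push Sb's first ionization energy up.
H > Sb: period and group pull opposite ways; the down-group shift dominates (1312 vs 831 kJ/mol).
For reference (kJ/mol): H 1312, Sb 831, Ba 503.
So from lowest to highest: Ba < Sb < H.

Ba < Sb < H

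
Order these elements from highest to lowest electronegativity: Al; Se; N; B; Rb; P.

N, Se, P, B, Al, Rb

B is in period 2, group 13; N is in period 2, group 15; Al is in period 3, group 13; P is in period 3, group 15; Se is in period 4, group 16; Rb is in period 5, group 1.
Atoms toward the upper right of the periodic table pull bonding electrons most strongly.
Here both period and group differ, so the two effects have to be weighed against each other.
Al > Rb: both effects reinforce here, so Al is clearly the higher of the two.
B > Al: B sits above Al in group 13, so the down-group effect alone puts B higher.
P > B: the two effects oppose for this pair; the across-period effect wins (2.19 vs 2.04).
Se > P: period and group pull opposite ways; the across-period shift dominates (2.55 vs 2.19).
N > Se: period and group pull opposite ways; the down-group shift dominates (3.04 vs 2.55).
Approximate values (Pauling): B 2.04, N 3.04, Al 1.61, P 2.19, Se 2.55, Rb 0.82.
So from highest to lowest: N > Se > P > B > Al > Rb.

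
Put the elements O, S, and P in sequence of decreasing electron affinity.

Adding an electron releases more energy for atoms nearer the top right (short of the noble gases).
Neither a single period nor a single group — weigh both effects.
O > P: relative to P, both the across-period and down-group shifts push O's electron affinity up.
S > O: this pair runs against the simple trend — see the exception note.
Note the exception: S has a higher electron affinity than O, contrary to the simple trend — the compact 2p subshell of O repels the added electron more than S's larger 3p does.
Approximate values (kJ/mol): O 141, P 72, S 200.
So from highest to lowest: S > O > P.

S > O > P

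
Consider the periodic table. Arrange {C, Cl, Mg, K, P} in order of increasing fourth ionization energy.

P, Cl, K, C, Mg

The fourth ionization energy removes an electron from the +3 ion. For each element: C³⁺ still has 1 valence electron; Cl³⁺ still has 4 valence electrons; Mg³⁺ is already 1 electron into the core; K³⁺ is already 2 electrons into the core; P³⁺ still has 2 valence electrons.
Usually core removal costs more than valence removal, but here the competition is close: a tightly held n=2 valence electron can cost more to remove than an n=3 core electron, so the actual values have to decide it.
Valence configurations: C³⁺ [He]2s¹, Cl³⁺ [Ne]3s²3p², P³⁺ [Ne]3s².
Approximate IE_4 values (kJ/mol): C 6223, Cl 5159, Mg 10543, K 5877, P 4964.
Overall IE_4 order: P < Cl < K < C < Mg.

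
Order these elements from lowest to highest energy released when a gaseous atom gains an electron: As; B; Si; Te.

B is in period 2, group 13; Si is in period 3, group 14; As is in period 4, group 15; Te is in period 5, group 16.
Electron affinity generally becomes more exothermic across a period toward the halogens and less exothermic down a group.
These sit on a diagonal, where the across-period and down-group effects partly cancel.
As > B: the two effects oppose for this pair; the across-period effect wins (78 vs 27 kJ/mol).
Si > As: the two effects oppose for this pair; the down-group effect wins (134 vs 78 kJ/mol).
Te > Si: period and group pull opposite ways; the across-period shift dominates (190 vs 134 kJ/mol).
For reference (kJ/mol): B 27, Si 134, As 78, Te 190.
So from lowest to highest: B < As < Si < Te.

B, As, Si, Te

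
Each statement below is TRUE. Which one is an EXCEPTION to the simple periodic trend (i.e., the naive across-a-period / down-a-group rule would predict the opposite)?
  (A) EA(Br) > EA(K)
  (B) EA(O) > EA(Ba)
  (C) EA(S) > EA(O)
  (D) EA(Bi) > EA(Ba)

The general trend: electron affinity increases across a period and decreases down a group.
(A) Br (period 4, group 17) vs K (period 4, group 1): the stated order agrees with the simple trend.
(B) O (period 2, group 16) vs Ba (period 6, group 2): the stated order agrees with the simple trend.
(C) S (period 3, group 16) vs O (period 2, group 16): the stated order contradicts the simple trend.
(D) Bi (period 6, group 15) vs Ba (period 6, group 2): the stated order agrees with the simple trend.
The exception is (C): the compact 2p subshell of O repels the added electron more than S's larger 3p does.

(C)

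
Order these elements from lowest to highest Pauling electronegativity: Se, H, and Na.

Na < H < Se

H is in period 1, group 1; Na is in period 3, group 1; Se is in period 4, group 16.
Electronegativity increases across a period and decreases down a group, tracking effective nuclear charge and atomic size.
These span different periods and groups, so the two trends combine.
H > Na: H sits above Na in group 1, so the down-group effect alone puts H higher.
Se > H: period and group pull opposite ways; the across-period shift dominates (2.55 vs 2.20).
Approximate values (Pauling): H 2.20, Na 0.93, Se 2.55.
So from lowest to highest: Na < H < Se.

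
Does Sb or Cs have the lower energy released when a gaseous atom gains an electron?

Cs

Sb is in period 5, group 15; Cs is in period 6, group 1.
EA tends to increase across a period and decrease down a group, though the pattern is less regular than for IE or radius.
These span different periods and groups, so the two trends combine.
Sb > Cs: both effects reinforce here, so Sb is clearly the higher of the two.
Tabulated electron affinity (kJ/mol): Sb 103, Cs 46.
So Cs has the lower energy released when a gaseous atom gains an electron (Cs < Sb).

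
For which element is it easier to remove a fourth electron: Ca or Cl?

Cl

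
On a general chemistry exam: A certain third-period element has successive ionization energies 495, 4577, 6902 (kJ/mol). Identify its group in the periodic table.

Group 1

Look for the largest jump between consecutive ionization energies: IE2/IE1 ≈ 9.2, far larger than any earlier ratio.
That jump marks the point where a core electron is being removed. So the atom has 1 valence electron.
A main-group element with 1 valence electron is in group 1.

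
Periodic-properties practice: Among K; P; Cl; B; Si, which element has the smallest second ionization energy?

Si

IE_2 is the cost of taking one more electron from the +1 cation: K⁺ is the bare [Ar] core; P⁺ still has 4 valence electrons; Cl⁺ still has 6 valence electrons; B⁺ still has 2 valence electrons; Si⁺ still has 3 valence electrons.
Core electrons are held far more tightly than valence electrons, so K tops the IE_2 order.
Valence configurations: P⁺ [Ne]3s²3p², Cl⁺ [Ne]3s²3p⁴, B⁺ [He]2s², Si⁺ [Ne]3s²3p¹.
Tabulated IE_2 (kJ/mol): K 3052, P 1907, Cl 2298, B 2427, Si 1577.
Hence IE_2: Si < P < Cl < B < K.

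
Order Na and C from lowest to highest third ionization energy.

C < Na

The third ionization energy removes an electron from the +2 ion. For each element: Na²⁺ is already 1 electron into the core; C²⁺ still has 2 valence electrons.
Pulling an electron out of a noble-gas core costs far more than removing a remaining valence electron, so Na sits at the high end of IE_3.
Approximate IE_3 values (kJ/mol): Na 6910, C 4620.
So the third ionization energies run C < Na.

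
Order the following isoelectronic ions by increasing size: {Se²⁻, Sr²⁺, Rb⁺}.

Sr²⁺ < Rb⁺ < Se²⁻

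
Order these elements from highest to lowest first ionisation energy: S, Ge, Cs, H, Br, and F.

F, H, Br, S, Ge, Cs

IE₁ increases left→right with effective nuclear charge and decreases top→bottom as the valence shell moves farther out.
Neither a single period nor a single group — weigh both effects.
Ge > Cs: both effects reinforce here, so Ge is clearly the higher of the two.
S > Ge: relative to Ge, both the across-period and down-group shifts push S's first ionization energy up.
Br > S: the two effects oppose for this pair; the across-period effect wins (1140 vs 1000 kJ/mol).
H > Br: the two effects oppose for this pair; the down-group effect wins (1312 vs 1140 kJ/mol).
F > H: the two effects oppose for this pair; the across-period effect wins (1681 vs 1312 kJ/mol).
Approximate values (kJ/mol): H 1312, F 1681, S 1000, Ge 762, Br 1140, Cs 376.
So from highest to lowest: F > H > Br > S > Ge > Cs.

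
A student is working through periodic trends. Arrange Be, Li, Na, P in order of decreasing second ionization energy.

Li > Na > P > Be

After 1 electron has been removed, what remains? Be⁺ still has 1 valence electron; Li⁺ is the bare [He] core; Na⁺ is the bare [Ne] core; P⁺ still has 4 valence electrons.
Pulling an electron out of a noble-gas core costs far more than removing a remaining valence electron, so Na and Li sit at the high end of IE_2.
Valence configurations: Be⁺ [He]2s¹, P⁺ [Ne]3s²3p².
The numbers (kJ/mol): Be 1757, Li 7298, Na 4562, P 1907.
Hence IE_2: Be < P < Na < Li.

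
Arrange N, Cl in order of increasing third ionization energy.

Cl < N

After 2 electrons have been removed, what remains? N²⁺ still has 3 valence electrons; Cl²⁺ still has 5 valence electrons.
All are still removing valence electrons, so compare the +2 ions as you would atoms: IE_3 generally rises across a period (higher Z_eff) and falls down a group (larger shell), subject to the usual subshell exceptions.
Valence configurations: N²⁺ [He]2s²2p¹, Cl²⁺ [Ne]3s²3p³.
Approximate IE_3 values (kJ/mol): N 4578, Cl 3822.
Hence IE_3: Cl < N.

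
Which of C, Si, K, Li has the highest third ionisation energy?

Li

The third ionization energy removes an electron from the +2 ion. For each element: C²⁺ still has 2 valence electrons; Si²⁺ still has 2 valence electrons; K²⁺ is already 1 electron into the core; Li²⁺ is already 1 electron into the core.
Usually core removal costs more than valence removal, but here the competition is close: a tightly held n=2 valence electron can cost more to remove than an n=3 core electron, so the actual values have to decide it.
Valence configurations: C²⁺ [He]2s², Si²⁺ [Ne]3s².
Approximate IE_3 values (kJ/mol): C 4620, Si 3232, K 4420, Li 11815.
Overall IE_3 order: Si < K < C < Li.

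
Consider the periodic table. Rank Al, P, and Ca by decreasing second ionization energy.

P > Al > Ca

After 1 electron has been removed, what remains? Al⁺ still has 2 valence electrons; P⁺ still has 4 valence electrons; Ca⁺ still has 1 valence electron.
All are still removing valence electrons, so compare the +1 ions as you would atoms: IE_2 generally rises across a period (higher Z_eff) and falls down a group (larger shell), subject to the usual subshell exceptions.
Valence configurations: Al⁺ [Ne]3s², P⁺ [Ne]3s²3p², Ca⁺ [Ar]4s¹.
The numbers (kJ/mol): Al 1817, P 1907, Ca 1145.
So the second ionization energies run Ca < Al < P.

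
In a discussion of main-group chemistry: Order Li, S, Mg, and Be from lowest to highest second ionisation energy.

The second ionization energy removes an electron from the +1 ion. For each element: Li⁺ is the bare [He] core; S⁺ still has 5 valence electrons; Mg⁺ still has 1 valence electron; Be⁺ still has 1 valence electron.
Breaking into a closed-shell core is much more expensive than removing a leftover valence electron — Li has the largest IE_2 here.
Valence configurations: S⁺ [Ne]3s²3p³, Mg⁺ [Ne]3s¹, Be⁺ [He]2s¹.
Tabulated IE_2 (kJ/mol): Li 7298, S 2252, Mg 1451, Be 1757.
Putting it together, IE_2: Mg < Be < S < Li.

Mg, Be, S, Li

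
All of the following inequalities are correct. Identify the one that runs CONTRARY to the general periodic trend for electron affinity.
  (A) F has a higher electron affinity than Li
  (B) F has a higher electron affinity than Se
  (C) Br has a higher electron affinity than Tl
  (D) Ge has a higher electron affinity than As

The general trend: electron affinity increases across a period and decreases down a group.
(A) F (period 2, group 17) vs Li (period 2, group 1): the stated order agrees with the simple trend.
(B) F (period 2, group 17) vs Se (period 4, group 16): the stated order agrees with the simple trend.
(C) Br (period 4, group 17) vs Tl (period 6, group 13): the stated order agrees with the simple trend.
(D) Ge (period 4, group 14) vs As (period 4, group 15): the stated order contradicts the simple trend.
The exception is (D): adding an electron to As's half-filled 4p³ is unfavourable, so Ge (4p²) has the more exothermic EA.

(D)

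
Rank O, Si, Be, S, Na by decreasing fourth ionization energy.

Be, Na, O, S, Si

After 3 electrons have been removed, what remains? O³⁺ still has 3 valence electrons; Si³⁺ still has 1 valence electron; Be³⁺ is already 1 electron into the core; S³⁺ still has 3 valence electrons; Na³⁺ is already 2 electrons into the core.
Breaking into a closed-shell core is much more expensive than removing a leftover valence electron — Na and Be have the largest IE_4 here.
Valence configurations: O³⁺ [He]2s²2p¹, Si³⁺ [Ne]3s¹, S³⁺ [Ne]3s²3p¹.
The numbers (kJ/mol): O 7469, Si 4356, Be 21007, S 4556, Na 9543.
Overall IE_4 order: Si < S < O < Na < Be.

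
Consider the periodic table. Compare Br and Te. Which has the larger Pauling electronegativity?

Atoms toward the upper right of the periodic table pull bonding electrons most strongly.
Here both period and group differ, so the two effects have to be weighed against each other.
Br > Te: both effects reinforce here, so Br is clearly the higher of the two.
Approximate values (Pauling): Br 2.96, Te 2.10.
So Br has the larger Pauling electronegativity (Br > Te).

Br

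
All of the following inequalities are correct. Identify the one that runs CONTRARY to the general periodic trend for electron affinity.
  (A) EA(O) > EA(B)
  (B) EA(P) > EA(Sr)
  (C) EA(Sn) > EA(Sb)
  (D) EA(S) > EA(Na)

The general trend: electron affinity increases across a period and decreases down a group.
(A) O (period 2, group 16) vs B (period 2, group 13): the stated order agrees with the simple trend.
(B) P (period 3, group 15) vs Sr (period 5, group 2): the stated order agrees with the simple trend.
(C) Sn (period 5, group 14) vs Sb (period 5, group 15): the stated order contradicts the simple trend.
(D) S (period 3, group 16) vs Na (period 3, group 1): the stated order agrees with the simple trend.
The exception is (C): adding an electron to Sb's half-filled 5p³ is unfavourable, so Sn has the more exothermic EA.

(C)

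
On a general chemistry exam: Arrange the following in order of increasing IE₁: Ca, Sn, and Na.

Na, Ca, Sn

Na is in period 3, group 1; Ca is in period 4, group 2; Sn is in period 5, group 14.
First ionization energy rises across a period (greater Z_eff holds electrons more tightly) and falls down a group (valence electrons are farther from the nucleus).
Here both period and group differ, so the two effects have to be weighed against each other.
Ca > Na: period and group pull opposite ways; the across-period shift dominates (590 vs 496 kJ/mol).
Sn > Ca: period and group pull opposite ways; the across-period shift dominates (709 vs 590 kJ/mol).
Tabulated first ionization energy (kJ/mol): Na 496, Ca 590, Sn 709.
So from lowest to highest: Na < Ca < Sn.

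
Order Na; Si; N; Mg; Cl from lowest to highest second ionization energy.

Consider each +1 ion: Na⁺ is the bare [Ne] core; Si⁺ still has 3 valence electrons; N⁺ still has 4 valence electrons; Mg⁺ still has 1 valence electron; Cl⁺ still has 6 valence electrons.
Pulling an electron out of a noble-gas core costs far more than removing a remaining valence electron, so Na sits at the high end of IE_2.
Valence configurations: Si⁺ [Ne]3s²3p¹, N⁺ [He]2s²2p², Mg⁺ [Ne]3s¹, Cl⁺ [Ne]3s²3p⁴.
Tabulated IE_2 (kJ/mol): Na 4562, Si 1577, N 2856, Mg 1451, Cl 2298.
So the second ionization energies run Mg < Si < Cl < N < Na.

Mg < Si < Cl < N < Na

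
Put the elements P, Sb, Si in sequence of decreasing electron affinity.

Si, Sb, P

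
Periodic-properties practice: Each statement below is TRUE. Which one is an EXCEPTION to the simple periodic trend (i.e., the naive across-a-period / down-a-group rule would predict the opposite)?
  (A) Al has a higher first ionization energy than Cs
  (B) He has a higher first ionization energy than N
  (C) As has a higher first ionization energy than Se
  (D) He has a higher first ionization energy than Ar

The general trend: first ionization energy increases across a period and decreases down a group.
(A) Al (period 3, group 13) vs Cs (period 6, group 1): the stated order agrees with the simple trend.
(B) He (period 1, group 18) vs N (period 2, group 15): the stated order agrees with the simple trend.
(C) As (period 4, group 15) vs Se (period 4, group 16): the stated order contradicts the simple trend.
(D) He (period 1, group 18) vs Ar (period 3, group 18): the stated order agrees with the simple trend.
The exception is (C): Se (4p⁴) ionizes more easily than half-filled As (4p³).

(C)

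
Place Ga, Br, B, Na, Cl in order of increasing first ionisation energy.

Na < Ga < B < Br < Cl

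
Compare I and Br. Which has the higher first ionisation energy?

Br

Removing the outermost electron gets harder across a period and easier down a group.
All are in group 17, so first ionization energy increases up the group.
So Br has the higher first ionisation energy (Br > I).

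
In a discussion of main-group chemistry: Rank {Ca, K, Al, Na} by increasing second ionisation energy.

Ca < Al < K < Na

The second ionization energy removes an electron from the +1 ion. For each element: Ca⁺ still has 1 valence electron; K⁺ is the bare [Ar] core; Al⁺ still has 2 valence electrons; Na⁺ is the bare [Ne] core.
Core electrons are held far more tightly than valence electrons, so K and Na top the IE_2 order.
Valence configurations: Ca⁺ [Ar]4s¹, Al⁺ [Ne]3s².
Tabulated IE_2 (kJ/mol): Ca 1145, K 3052, Al 1817, Na 4562.
So the second ionization energies run Ca < Al < K < Na.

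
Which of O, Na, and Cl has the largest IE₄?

Na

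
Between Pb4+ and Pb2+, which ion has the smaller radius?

Both ions have Z = 82 protons, but Pb4+ has lost more electrons, so its remaining electrons feel a larger effective nuclear charge per electron and are pulled in more tightly.
Higher positive charge → smaller ion, so Pb2+ > Pb4+.

Pb4+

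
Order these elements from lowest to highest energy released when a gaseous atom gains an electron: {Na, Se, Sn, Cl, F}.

Na < Sn < Se < F < Cl

F is in period 2, group 17; Na is in period 3, group 1; Cl is in period 3, group 17; Se is in period 4, group 16; Sn is in period 5, group 14.
Adding an electron releases more energy for atoms nearer the top right (short of the noble gases).
Neither a single period nor a single group — weigh both effects.
Sn > Na: the two effects oppose for this pair; the across-period effect wins (107 vs 53 kJ/mol).
Se > Sn: relative to Sn, both the across-period and down-group shifts push Se's electron affinity up.
F > Se: relative to Se, both the across-period and down-group shifts push F's electron affinity up.
Cl > F: this pair runs against the simple trend — see the exception note.
Note the exception: Cl has a higher electron affinity than F, contrary to the simple trend — F's small 2p subshell makes the incoming electron feel strong e⁻–e⁻ repulsion, so Cl actually releases more energy on gaining an electron.
Approximate values (kJ/mol): F 328, Na 53, Cl 349, Se 195, Sn 107.
So from lowest to highest: Na < Sn < Se < F < Cl.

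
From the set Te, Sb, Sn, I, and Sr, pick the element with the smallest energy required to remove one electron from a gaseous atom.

Sr is in period 5, group 2; Sn is in period 5, group 14; Sb is in period 5, group 15; Te is in period 5, group 16; I is in period 5, group 17.
Across a period the outer electron is held more tightly (higher IE₁); down a group it sits in a higher shell, more shielded, and comes off more easily.
All lie in period 5, so first ionization energy increases left to right.
The smallest energy required to remove one electron from a gaseous atom among these belongs to Sr.

Sr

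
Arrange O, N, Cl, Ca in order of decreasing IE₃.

O > Ca > N > Cl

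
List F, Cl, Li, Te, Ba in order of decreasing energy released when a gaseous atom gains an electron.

Cl > F > Te > Li > Ba

Li is in period 2, group 1; F is in period 2, group 17; Cl is in period 3, group 17; Te is in period 5, group 16; Ba is in period 6, group 2.
EA tends to increase across a period and decrease down a group, though the pattern is less regular than for IE or radius.
Neither a single period nor a single group — weigh both effects.
Li > Ba: the two effects oppose for this pair; the down-group effect wins (60 vs 14 kJ/mol).
Te > Li: the two effects oppose for this pair; the across-period effect wins (190 vs 60 kJ/mol).
F > Te: both effects reinforce here, so F is clearly the higher of the two.
Cl > F: this pair runs against the simple trend — see the exception note.
Note the exception: Cl has a higher electron affinity than F, contrary to the simple trend — F's small 2p subshell makes the incoming electron feel strong e⁻–e⁻ repulsion, so Cl actually releases more energy on gaining an electron.
Approximate values (kJ/mol): Li 60, F 328, Cl 349, Te 190, Ba 14.
So from highest to lowest: Cl > F > Te > Li > Ba.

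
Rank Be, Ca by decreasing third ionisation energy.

After 2 electrons have been removed, what remains? Be²⁺ is the bare [He] core; Ca²⁺ is the bare [Ar] core.
All of these are removing an electron from a noble-gas core or deeper; the smaller core (lower principal quantum number) is held far more tightly, and within a period the higher nuclear charge binds the same core more tightly.
Tabulated IE_3 (kJ/mol): Be 14849, Ca 4912.
Overall IE_3 order: Ca < Be.

Be, Ca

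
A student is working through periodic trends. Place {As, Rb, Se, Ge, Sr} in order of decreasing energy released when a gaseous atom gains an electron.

Se > Ge > As > Rb > Sr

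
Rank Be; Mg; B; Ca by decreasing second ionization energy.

IE_2 is the cost of taking one more electron from the +1 cation: Be⁺ still has 1 valence electron; Mg⁺ still has 1 valence electron; B⁺ still has 2 valence electrons; Ca⁺ still has 1 valence electron.
All are still removing valence electrons, so compare the +1 ions as you would atoms: IE_2 generally rises across a period (higher Z_eff) and falls down a group (larger shell), subject to the usual subshell exceptions.
Valence configurations: Be⁺ [He]2s¹, Mg⁺ [Ne]3s¹, B⁺ [He]2s², Ca⁺ [Ar]4s¹.
Tabulated IE_2 (kJ/mol): Be 1757, Mg 1451, B 2427, Ca 1145.
Putting it together, IE_2: Ca < Mg < Be < B.

B > Be > Mg > Ca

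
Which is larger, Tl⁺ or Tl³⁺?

Both ions have Z = 81 protons, but Tl³⁺ has lost more electrons, so its remaining electrons feel a larger effective nuclear charge per electron and are pulled in more tightly.
Higher positive charge → smaller ion, so Tl⁺ > Tl³⁺.

Tl⁺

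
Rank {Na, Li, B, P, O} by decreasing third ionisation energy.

Li, Na, O, B, P

Consider each +2 ion: Na²⁺ is already 1 electron into the core; Li²⁺ is already 1 electron into the core; B²⁺ still has 1 valence electron; P²⁺ still has 3 valence electrons; O²⁺ still has 4 valence electrons.
Pulling an electron out of a noble-gas core costs far more than removing a remaining valence electron, so Na and Li sit at the high end of IE_3.
Valence configurations: B²⁺ [He]2s¹, P²⁺ [Ne]3s²3p¹, O²⁺ [He]2s²2p².
Tabulated IE_3 (kJ/mol): Na 6910, Li 11815, B 3660, P 2914, O 5300.
Putting it together, IE_3: P < B < O < Na < Li.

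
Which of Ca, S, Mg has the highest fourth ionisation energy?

After 3 electrons have been removed, what remains? Ca³⁺ is already 1 electron into the core; S³⁺ still has 3 valence electrons; Mg³⁺ is already 1 electron into the core.
Core electrons are held far more tightly than valence electrons, so Ca and Mg top the IE_4 order.
Tabulated IE_4 (kJ/mol): Ca 6491, S 4556, Mg 10543.
Hence IE_4: S < Ca < Mg.

Mg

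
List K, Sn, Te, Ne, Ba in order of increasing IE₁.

Ne is in period 2, group 18; K is in period 4, group 1; Sn is in period 5, group 14; Te is in period 5, group 16; Ba is in period 6, group 2.
First ionization energy rises across a period (greater Z_eff holds electrons more tightly) and falls down a group (valence electrons are farther from the nucleus).
These span different periods and groups, so the two trends combine.
Ba > K: the two effects oppose for this pair; the across-period effect wins (503 vs 419 kJ/mol).
Sn > Ba: relative to Ba, both the across-period and down-group shifts push Sn's first ionization energy up.
Te > Sn: Te lies to the right of Sn in period 5, so the across-period effect alone puts Te higher.
Ne > Te: both effects reinforce here, so Ne is clearly the higher of the two.
For reference (kJ/mol): Ne 2081, K 419, Sn 709, Te 869, Ba 503.
So from lowest to highest: K < Ba < Sn < Te < Ne.

K < Ba < Sn < Te < Ne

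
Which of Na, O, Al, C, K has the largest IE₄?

Consider each +3 ion: Na³⁺ is already 2 electrons into the core; O³⁺ still has 3 valence electrons; Al³⁺ is the bare [Ne] core; C³⁺ still has 1 valence electron; K³⁺ is already 2 electrons into the core.
Usually core removal costs more than valence removal, but here the competition is close: a tightly held n=2 valence electron can cost more to remove than an n=3 core electron, so the actual values have to decide it.
Valence configurations: O³⁺ [He]2s²2p¹, C³⁺ [He]2s¹.
Approximate IE_4 values (kJ/mol): Na 9543, O 7469, Al 11577, C 6223, K 5877.
Putting it together, IE_4: K < C < O < Na < Al.

Al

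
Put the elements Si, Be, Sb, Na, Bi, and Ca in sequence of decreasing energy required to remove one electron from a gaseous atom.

Be, Sb, Si, Bi, Ca, Na

Across a period the outer electron is held more tightly (higher IE₁); down a group it sits in a higher shell, more shielded, and comes off more easily.
Neither a single period nor a single group — weigh both effects.
Ca > Na: period and group pull opposite ways; the across-period shift dominates (590 vs 496 kJ/mol).
Bi > Ca: period and group pull opposite ways; the across-period shift dominates (703 vs 590 kJ/mol).
Si > Bi: period and group pull opposite ways; the down-group shift dominates (786 vs 703 kJ/mol).
Sb > Si: period and group pull opposite ways; the across-period shift dominates (831 vs 786 kJ/mol).
Be > Sb: the two effects oppose for this pair; the down-group effect wins (900 vs 831 kJ/mol).
Approximate values (kJ/mol): Be 900, Na 496, Si 786, Ca 590, Sb 831, Bi 703.
So from highest to lowest: Be > Sb > Si > Bi > Ca > Na.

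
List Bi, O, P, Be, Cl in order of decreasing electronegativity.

O > Cl > P > Bi > Be

Smaller atoms with higher effective nuclear charge are more electronegative.
Neither a single period nor a single group — weigh both effects.
Bi > Be: the two effects oppose for this pair; the across-period effect wins (2.02 vs 1.57).
P > Bi: they share group 15; the group trend gives P the larger value.
Cl > P: Cl lies to the right of P in period 3, so the across-period effect alone puts Cl higher.
O > Cl: the two effects oppose for this pair; the down-group effect wins (3.44 vs 3.16).
Approximate values (Pauling): Be 1.57, O 3.44, P 2.19, Cl 3.16, Bi 2.02.
So from highest to lowest: O > Cl > P > Bi > Be.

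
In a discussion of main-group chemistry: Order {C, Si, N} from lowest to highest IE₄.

After 3 electrons have been removed, what remains? C³⁺ still has 1 valence electron; Si³⁺ still has 1 valence electron; N³⁺ still has 2 valence electrons.
All are still removing valence electrons, so compare the +3 ions as you would atoms: IE_4 generally rises across a period (higher Z_eff) and falls down a group (larger shell), subject to the usual subshell exceptions.
Valence configurations: C³⁺ [He]2s¹, Si³⁺ [Ne]3s¹, N³⁺ [He]2s².
Tabulated IE_4 (kJ/mol): C 6223, Si 4356, N 7475.
Overall IE_4 order: Si < C < N.

Si < C < N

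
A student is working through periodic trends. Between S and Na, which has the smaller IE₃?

S

IE_3 is the cost of taking one more electron from the +2 cation: S²⁺ still has 4 valence electrons; Na²⁺ is already 1 electron into the core.
Pulling an electron out of a noble-gas core costs far more than removing a remaining valence electron, so Na sits at the high end of IE_3.
The numbers (kJ/mol): S 3357, Na 6910.
Hence IE_3: S < Na.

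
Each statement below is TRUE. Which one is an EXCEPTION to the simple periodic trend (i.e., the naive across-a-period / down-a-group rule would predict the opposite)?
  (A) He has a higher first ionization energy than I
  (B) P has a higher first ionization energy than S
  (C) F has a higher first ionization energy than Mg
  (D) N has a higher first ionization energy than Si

The general trend: first ionization energy increases across a period and decreases down a group.
(A) He (period 1, group 18) vs I (period 5, group 17): the stated order agrees with the simple trend.
(B) P (period 3, group 15) vs S (period 3, group 16): the stated order contradicts the simple trend.
(C) F (period 2, group 17) vs Mg (period 3, group 2): the stated order agrees with the simple trend.
(D) N (period 2, group 15) vs Si (period 3, group 14): the stated order agrees with the simple trend.
The exception is (B): S (3p⁴) ionizes more easily than half-filled P (3p³) because the paired 3p electron in S is pushed out by e⁻–e⁻ repulsion.

(B)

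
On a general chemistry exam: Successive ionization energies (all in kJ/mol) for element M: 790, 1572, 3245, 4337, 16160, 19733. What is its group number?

Look for the largest jump between consecutive ionization energies: IE5/IE4 ≈ 3.7, far larger than any earlier ratio.
That jump marks the point where a core electron is being removed. So the atom has 4 valence electrons.
A main-group element with 4 valence electrons is in group 14.

Group 14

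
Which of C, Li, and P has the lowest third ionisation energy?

IE_3 is the cost of taking one more electron from the +2 cation: C²⁺ still has 2 valence electrons; Li²⁺ is already 1 electron into the core; P²⁺ still has 3 valence electrons.
Core electrons are held far more tightly than valence electrons, so Li tops the IE_3 order.
Valence configurations: C²⁺ [He]2s², P²⁺ [Ne]3s²3p¹.
Tabulated IE_3 (kJ/mol): C 4620, Li 11815, P 2914.
Putting it together, IE_3: P < C < Li.

P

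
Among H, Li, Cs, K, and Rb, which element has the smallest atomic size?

H

Radius decreases left→right (rising Z_eff, same n) and increases top→bottom (higher n).
All are in group 1, so atomic radius increases down the group.
The smallest atomic size among these belongs to H.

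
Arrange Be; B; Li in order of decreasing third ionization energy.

Be > Li > B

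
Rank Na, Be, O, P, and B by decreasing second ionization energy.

After 1 electron has been removed, what remains? Na⁺ is the bare [Ne] core; Be⁺ still has 1 valence electron; O⁺ still has 5 valence electrons; P⁺ still has 4 valence electrons; B⁺ still has 2 valence electrons.
Breaking into a closed-shell core is much more expensive than removing a leftover valence electron — Na has the largest IE_2 here.
Valence configurations: Be⁺ [He]2s¹, O⁺ [He]2s²2p³, P⁺ [Ne]3s²3p², B⁺ [He]2s².
Approximate IE_2 values (kJ/mol): Na 4562, Be 1757, O 3388, P 1907, B 2427.
Overall IE_2 order: Be < P < B < O < Na.

Na > O > B > P > Be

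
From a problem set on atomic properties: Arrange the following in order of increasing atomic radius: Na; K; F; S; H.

H < F < S < Na < K

H is in period 1, group 1; F is in period 2, group 17; Na is in period 3, group 1; S is in period 3, group 16; K is in period 4, group 1.
Moving right in a period, electrons are added to the same shell under a stronger nuclear pull, so atoms get smaller; moving down, a new shell is opened and atoms get larger.
Here both period and group differ, so the two effects have to be weighed against each other.
F > H: period and group pull opposite ways; the down-group shift dominates (64 vs 32 pm).
S > F: both effects reinforce here, so S is clearly the larger of the two.
Na > S: Na lies to the left of S in period 3, so the across-period effect alone puts Na larger.
K > Na: they share group 1; the group trend gives K the larger value.
Tabulated atomic radius (pm): H 32, F 64, Na 155, S 103, K 196.
So from smallest to largest: H < F < S < Na < K.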